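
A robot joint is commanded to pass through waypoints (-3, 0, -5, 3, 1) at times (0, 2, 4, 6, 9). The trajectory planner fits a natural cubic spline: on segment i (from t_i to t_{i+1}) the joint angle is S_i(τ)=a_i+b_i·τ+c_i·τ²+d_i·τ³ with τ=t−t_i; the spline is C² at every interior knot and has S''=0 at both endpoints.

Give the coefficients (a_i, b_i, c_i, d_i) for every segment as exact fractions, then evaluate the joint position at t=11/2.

  seg 0: a=-3 b=659/213 c=0 d=-679/1704
  seg 1: a=0 b=-719/426 c=-679/284 d=1691/1704
  seg 2: a=-5 b=140/213 c=253/71 d=-403/426
  seg 3: a=3 b=758/213 c=-150/71 d=50/213
S(11/2) = 921/1136

Δ: Δ0=3/2, Δ1=-5/2, Δ2=4, Δ3=-2/3
row 1: diag=8, rhs=-24; c'=1/4, d'=-3
row 2: denom=8−2·1/4=15/2; d'=(39−2·-3)/(15/2)=6
row 3: denom=10−2·4/15=142/15; d'=(-28−2·6)/(142/15)=-300/71
back: M3=-300/71
back: M2=6−4/15·-300/71=506/71
back: M1=-3−1/4·506/71=-679/142
M: M0=0, M1=-679/142, M2=506/71, M3=-300/71, M4=0
seg 0: a=-3, c=M0/2=0, d=(M1−M0)/(6·2)=-679/1704, b=Δ0−h0·(2M0+M1)/6=659/213
seg 1: a=0, c=M1/2=-679/284, d=(M2−M1)/(6·2)=1691/1704, b=Δ1−h1·(2M1+M2)/6=-719/426
seg 2: a=-5, c=M2/2=253/71, d=(M3−M2)/(6·2)=-403/426, b=Δ2−h2·(2M2+M3)/6=140/213
seg 3: a=3, c=M3/2=-150/71, d=(M4−M3)/(6·3)=50/213, b=Δ3−h3·(2M3+M4)/6=758/213
t_q=11/2 → seg 2, τ=3/2; S=-5+140/213·τ+253/71·τ²+-403/426·τ³=921/1136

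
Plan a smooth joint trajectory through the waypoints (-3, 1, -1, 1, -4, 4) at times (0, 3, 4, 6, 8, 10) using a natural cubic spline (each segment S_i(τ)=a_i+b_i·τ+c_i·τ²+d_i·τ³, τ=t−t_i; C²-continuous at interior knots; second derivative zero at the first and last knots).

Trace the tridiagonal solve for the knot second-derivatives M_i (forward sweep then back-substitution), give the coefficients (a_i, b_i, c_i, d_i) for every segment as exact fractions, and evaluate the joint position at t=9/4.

Δ: Δ0=4/3, Δ1=-2, Δ2=1, Δ3=-5/2, Δ4=4
row 1: diag=8, rhs=-20; c'=1/8, d'=-5/2
row 2: denom=6−1·1/8=47/8; d'=(18−1·-5/2)/(47/8)=164/47
row 3: denom=8−2·16/47=344/47; d'=(-21−2·164/47)/(344/47)=-1315/344
row 4: denom=8−2·47/172=641/86; d'=(39−2·-1315/344)/(641/86)=8023/1282
back: M4=8023/1282
back: M3=-1315/344−47/172·8023/1282=-7093/1282
back: M2=164/47−16/47·-7093/1282=3444/641
back: M1=-5/2−1/8·3444/641=-2033/641
M: M0=0, M1=-2033/641, M2=3444/641, M3=-7093/1282, M4=8023/1282, M5=0
seg 0: a=-3, c=M0/2=0, d=(M1−M0)/(6·3)=-2033/11538, b=Δ0−h0·(2M0+M1)/6=11227/3846
seg 1: a=1, c=M1/2=-2033/1282, d=(M2−M1)/(6·1)=5477/3846, b=Δ1−h1·(2M1+M2)/6=-3535/1923
seg 2: a=-1, c=M2/2=1722/641, d=(M3−M2)/(6·2)=-13981/15384, b=Δ2−h2·(2M2+M3)/6=-2837/3846
seg 3: a=1, c=M3/2=-7093/2564, d=(M4−M3)/(6·2)=3779/3846, b=Δ3−h3·(2M3+M4)/6=-1726/1923
seg 4: a=-4, c=M4/2=8023/2564, d=(M5−M4)/(6·2)=-8023/15384, b=Δ4−h4·(2M4+M5)/6=-331/1923
t_q=9/4 → seg 0, τ=9/4; S=-3+11227/3846·τ+0·τ²+-2033/11538·τ³=128079/82048

  seg 0: a=-3 b=11227/3846 c=0 d=-2033/11538
  seg 1: a=1 b=-3535/1923 c=-2033/1282 d=5477/3846
  seg 2: a=-1 b=-2837/3846 c=1722/641 d=-13981/15384
  seg 3: a=1 b=-1726/1923 c=-7093/2564 d=3779/3846
  seg 4: a=-4 b=-331/1923 c=8023/2564 d=-8023/15384
S(9/4) = 128079/82048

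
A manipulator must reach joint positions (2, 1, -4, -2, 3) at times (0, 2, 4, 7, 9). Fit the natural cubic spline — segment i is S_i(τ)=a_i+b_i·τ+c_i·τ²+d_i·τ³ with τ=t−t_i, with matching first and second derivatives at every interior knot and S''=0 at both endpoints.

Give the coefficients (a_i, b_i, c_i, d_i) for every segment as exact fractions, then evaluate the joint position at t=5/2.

  seg 0: a=2 b=187/1032 c=0 d=-703/4128
  seg 1: a=1 b=-961/516 c=-703/688 d=1451/4128
  seg 2: a=-4 b=-1787/1032 c=187/172 d=-33/344
  seg 3: a=-2 b=284/129 c=77/344 d=-77/2064
S(5/2) = -1571/11008

Δ: Δ0=-1/2, Δ1=-5/2, Δ2=2/3, Δ3=5/2
row 1: diag=8, rhs=-12; c'=1/4, d'=-3/2
row 2: denom=10−2·1/4=19/2; d'=(19−2·-3/2)/(19/2)=44/19
row 3: denom=10−3·6/19=172/19; d'=(11−3·44/19)/(172/19)=77/172
back: M3=77/172
back: M2=44/19−6/19·77/172=187/86
back: M1=-3/2−1/4·187/86=-703/344
M: M0=0, M1=-703/344, M2=187/86, M3=77/172, M4=0
seg 0: a=2, c=M0/2=0, d=(M1−M0)/(6·2)=-703/4128, b=Δ0−h0·(2M0+M1)/6=187/1032
seg 1: a=1, c=M1/2=-703/688, d=(M2−M1)/(6·2)=1451/4128, b=Δ1−h1·(2M1+M2)/6=-961/516
seg 2: a=-4, c=M2/2=187/172, d=(M3−M2)/(6·3)=-33/344, b=Δ2−h2·(2M2+M3)/6=-1787/1032
seg 3: a=-2, c=M3/2=77/344, d=(M4−M3)/(6·2)=-77/2064, b=Δ3−h3·(2M3+M4)/6=284/129
t_q=5/2 → seg 1, τ=1/2; S=1+-961/516·τ+-703/688·τ²+1451/4128·τ³=-1571/11008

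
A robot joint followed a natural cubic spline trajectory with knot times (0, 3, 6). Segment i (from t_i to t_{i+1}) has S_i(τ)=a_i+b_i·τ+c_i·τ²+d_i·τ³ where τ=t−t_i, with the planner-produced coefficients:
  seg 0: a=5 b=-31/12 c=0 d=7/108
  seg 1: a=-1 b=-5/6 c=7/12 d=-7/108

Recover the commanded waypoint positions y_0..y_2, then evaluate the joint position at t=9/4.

y_0 = S_0(0) = a_0 = 5
y_1 = S_1(0) = a_1 = -1
y_2 = S_1(3) = 0
t_q=9/4 is in segment 0 (τ=9/4); S_0(τ)=-19/256

y_0=5 y_1=-1 y_2=0
S(9/4) = -19/256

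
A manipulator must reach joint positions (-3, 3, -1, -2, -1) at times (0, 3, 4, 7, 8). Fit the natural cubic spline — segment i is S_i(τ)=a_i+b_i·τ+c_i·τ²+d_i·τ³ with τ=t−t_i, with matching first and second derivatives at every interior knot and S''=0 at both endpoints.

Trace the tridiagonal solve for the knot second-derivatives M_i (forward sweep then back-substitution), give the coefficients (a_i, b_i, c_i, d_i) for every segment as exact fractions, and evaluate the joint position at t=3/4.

  seg 0: a=-3 b=965/216 c=0 d=-533/1944
  seg 1: a=3 b=-317/108 c=-533/216 d=101/72
  seg 2: a=-1 b=-791/216 c=47/27 d=-409/1944
  seg 3: a=-2 b=119/108 c=-11/72 d=11/216
S(3/4) = 361/1536

Δ: Δ0=2, Δ1=-4, Δ2=-1/3, Δ3=1
row 1: diag=8, rhs=-36; c'=1/8, d'=-9/2
row 2: denom=8−1·1/8=63/8; d'=(22−1·-9/2)/(63/8)=212/63
row 3: denom=8−3·8/21=48/7; d'=(8−3·212/63)/(48/7)=-11/36
back: M3=-11/36
back: M2=212/63−8/21·-11/36=94/27
back: M1=-9/2−1/8·94/27=-533/108
M: M0=0, M1=-533/108, M2=94/27, M3=-11/36, M4=0
seg 0: a=-3, c=M0/2=0, d=(M1−M0)/(6·3)=-533/1944, b=Δ0−h0·(2M0+M1)/6=965/216
seg 1: a=3, c=M1/2=-533/216, d=(M2−M1)/(6·1)=101/72, b=Δ1−h1·(2M1+M2)/6=-317/108
seg 2: a=-1, c=M2/2=47/27, d=(M3−M2)/(6·3)=-409/1944, b=Δ2−h2·(2M2+M3)/6=-791/216
seg 3: a=-2, c=M3/2=-11/72, d=(M4−M3)/(6·1)=11/216, b=Δ3−h3·(2M3+M4)/6=119/108
t_q=3/4 → seg 0, τ=3/4; S=-3+965/216·τ+0·τ²+-533/1944·τ³=361/1536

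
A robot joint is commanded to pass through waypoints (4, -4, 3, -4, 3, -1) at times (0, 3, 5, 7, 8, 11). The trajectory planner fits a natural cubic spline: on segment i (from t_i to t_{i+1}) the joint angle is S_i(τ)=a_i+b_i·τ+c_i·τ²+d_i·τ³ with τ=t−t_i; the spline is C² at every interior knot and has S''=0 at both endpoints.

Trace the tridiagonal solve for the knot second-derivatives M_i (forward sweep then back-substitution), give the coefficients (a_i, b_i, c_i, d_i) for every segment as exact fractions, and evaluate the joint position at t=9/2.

Δ: Δ0=-8/3, Δ1=7/2, Δ2=-7/2, Δ3=7, Δ4=-4/3
row 1: diag=10, rhs=37; c'=1/5, d'=37/10
row 2: denom=8−2·1/5=38/5; d'=(-42−2·37/10)/(38/5)=-13/2
row 3: denom=6−2·5/19=104/19; d'=(63−2·-13/2)/(104/19)=361/26
row 4: denom=8−1·19/104=813/104; d'=(-50−1·361/26)/(813/104)=-6644/813
back: M4=-6644/813
back: M3=361/26−19/104·-6644/813=12502/813
back: M2=-13/2−5/19·12502/813=-17149/1626
back: M1=37/10−1/5·-17149/1626=4723/813
M: M0=0, M1=4723/813, M2=-17149/1626, M3=12502/813, M4=-6644/813, M5=0
seg 0: a=4, c=M0/2=0, d=(M1−M0)/(6·3)=4723/14634, b=Δ0−h0·(2M0+M1)/6=-9059/1626
seg 1: a=-4, c=M1/2=4723/1626, d=(M2−M1)/(6·2)=-2955/2168, b=Δ1−h1·(2M1+M2)/6=2555/813
seg 2: a=3, c=M2/2=-17149/3252, d=(M3−M2)/(6·2)=14051/6504, b=Δ2−h2·(2M2+M3)/6=-2593/1626
seg 3: a=-4, c=M3/2=6251/813, d=(M4−M3)/(6·1)=-3191/813, b=Δ3−h3·(2M3+M4)/6=877/271
seg 4: a=3, c=M4/2=-3322/813, d=(M5−M4)/(6·3)=3322/7317, b=Δ4−h4·(2M4+M5)/6=5560/813
t_q=9/2 → seg 1, τ=3/2; S=-4+2555/813·τ+4723/1626·τ²+-2955/2168·τ³=45951/17344

  seg 0: a=4 b=-9059/1626 c=0 d=4723/14634
  seg 1: a=-4 b=2555/813 c=4723/1626 d=-2955/2168
  seg 2: a=3 b=-2593/1626 c=-17149/3252 d=14051/6504
  seg 3: a=-4 b=877/271 c=6251/813 d=-3191/813
  seg 4: a=3 b=5560/813 c=-3322/813 d=3322/7317
S(9/2) = 45951/17344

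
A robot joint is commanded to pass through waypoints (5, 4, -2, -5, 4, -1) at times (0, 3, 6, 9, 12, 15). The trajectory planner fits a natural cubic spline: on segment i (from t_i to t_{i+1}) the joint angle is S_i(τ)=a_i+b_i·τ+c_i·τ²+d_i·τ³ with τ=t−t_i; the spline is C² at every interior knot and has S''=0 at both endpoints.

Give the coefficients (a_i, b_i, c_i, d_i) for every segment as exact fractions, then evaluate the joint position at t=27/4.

Δ: Δ0=-1/3, Δ1=-2, Δ2=-1, Δ3=3, Δ4=-5/3
row 1: diag=12, rhs=-10; c'=1/4, d'=-5/6
row 2: denom=12−3·1/4=45/4; d'=(6−3·-5/6)/(45/4)=34/45
row 3: denom=12−3·4/15=56/5; d'=(24−3·34/45)/(56/5)=163/84
row 4: denom=12−3·15/56=627/56; d'=(-28−3·163/84)/(627/56)=-1894/627
back: M4=-1894/627
back: M3=163/84−15/56·-1894/627=1724/627
back: M2=34/45−4/15·1724/627=14/627
back: M1=-5/6−1/4·14/627=-526/627
M: M0=0, M1=-526/627, M2=14/627, M3=1724/627, M4=-1894/627, M5=0
seg 0: a=5, c=M0/2=0, d=(M1−M0)/(6·3)=-263/5643, b=Δ0−h0·(2M0+M1)/6=18/209
seg 1: a=4, c=M1/2=-263/627, d=(M2−M1)/(6·3)=10/209, b=Δ1−h1·(2M1+M2)/6=-245/209
seg 2: a=-2, c=M2/2=7/627, d=(M3−M2)/(6·3)=5/33, b=Δ2−h2·(2M2+M3)/6=-501/209
seg 3: a=-5, c=M3/2=862/627, d=(M4−M3)/(6·3)=-67/209, b=Δ3−h3·(2M3+M4)/6=368/209
seg 4: a=4, c=M4/2=-947/627, d=(M5−M4)/(6·3)=947/5643, b=Δ4−h4·(2M4+M5)/6=283/209
t_q=27/4 → seg 2, τ=3/4; S=-2+-501/209·τ+7/627·τ²+5/33·τ³=-49861/13376

  seg 0: a=5 b=18/209 c=0 d=-263/5643
  seg 1: a=4 b=-245/209 c=-263/627 d=10/209
  seg 2: a=-2 b=-501/209 c=7/627 d=5/33
  seg 3: a=-5 b=368/209 c=862/627 d=-67/209
  seg 4: a=4 b=283/209 c=-947/627 d=947/5643
S(27/4) = -49861/13376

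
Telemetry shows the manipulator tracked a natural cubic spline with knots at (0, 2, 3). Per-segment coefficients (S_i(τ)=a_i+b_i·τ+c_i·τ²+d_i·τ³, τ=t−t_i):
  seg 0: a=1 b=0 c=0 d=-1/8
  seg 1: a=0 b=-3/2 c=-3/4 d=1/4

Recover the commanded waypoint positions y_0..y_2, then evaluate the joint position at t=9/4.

y_0=1 y_1=0 y_2=-2
S(9/4) = -107/256

y_0 = S_0(0) = a_0 = 1
y_1 = S_1(0) = a_1 = 0
y_2 = S_1(1) = -2
t_q=9/4 is in segment 1 (τ=1/4); S_1(τ)=-107/256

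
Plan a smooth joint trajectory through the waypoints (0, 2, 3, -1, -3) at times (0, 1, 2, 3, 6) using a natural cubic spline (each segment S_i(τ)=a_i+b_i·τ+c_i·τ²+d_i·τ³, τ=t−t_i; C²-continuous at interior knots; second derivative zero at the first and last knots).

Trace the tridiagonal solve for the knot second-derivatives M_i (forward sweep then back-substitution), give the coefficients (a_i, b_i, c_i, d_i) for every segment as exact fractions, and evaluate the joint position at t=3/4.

Δ: Δ0=2, Δ1=1, Δ2=-4, Δ3=-2/3
row 1: diag=4, rhs=-6; c'=1/4, d'=-3/2
row 2: denom=4−1·1/4=15/4; d'=(-30−1·-3/2)/(15/4)=-38/5
row 3: denom=8−1·4/15=116/15; d'=(20−1·-38/5)/(116/15)=207/58
back: M3=207/58
back: M2=-38/5−4/15·207/58=-248/29
back: M1=-3/2−1/4·-248/29=37/58
M: M0=0, M1=37/58, M2=-248/29, M3=207/58, M4=0
seg 0: a=0, c=M0/2=0, d=(M1−M0)/(6·1)=37/348, b=Δ0−h0·(2M0+M1)/6=659/348
seg 1: a=2, c=M1/2=37/116, d=(M2−M1)/(6·1)=-533/348, b=Δ1−h1·(2M1+M2)/6=385/174
seg 2: a=3, c=M2/2=-124/29, d=(M3−M2)/(6·1)=703/348, b=Δ2−h2·(2M2+M3)/6=-607/348
seg 3: a=-1, c=M3/2=207/116, d=(M4−M3)/(6·3)=-23/116, b=Δ3−h3·(2M3+M4)/6=-737/174
t_q=3/4 → seg 0, τ=3/4; S=0+659/348·τ+0·τ²+37/348·τ³=10877/7424

  seg 0: a=0 b=659/348 c=0 d=37/348
  seg 1: a=2 b=385/174 c=37/116 d=-533/348
  seg 2: a=3 b=-607/348 c=-124/29 d=703/348
  seg 3: a=-1 b=-737/174 c=207/116 d=-23/116
S(3/4) = 10877/7424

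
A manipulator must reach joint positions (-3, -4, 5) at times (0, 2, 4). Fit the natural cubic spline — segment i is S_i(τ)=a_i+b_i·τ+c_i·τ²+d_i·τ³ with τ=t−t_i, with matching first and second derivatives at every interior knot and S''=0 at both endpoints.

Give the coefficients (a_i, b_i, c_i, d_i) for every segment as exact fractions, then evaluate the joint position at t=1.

  seg 0: a=-3 b=-7/4 c=0 d=5/16
  seg 1: a=-4 b=2 c=15/8 d=-5/16
S(1) = -71/16

Δ: Δ0=-1/2, Δ1=9/2
row 1: diag=8, rhs=30; c'=1/4, d'=15/4
back: M1=15/4
M: M0=0, M1=15/4, M2=0
seg 0: a=-3, c=M0/2=0, d=(M1−M0)/(6·2)=5/16, b=Δ0−h0·(2M0+M1)/6=-7/4
seg 1: a=-4, c=M1/2=15/8, d=(M2−M1)/(6·2)=-5/16, b=Δ1−h1·(2M1+M2)/6=2
t_q=1 → seg 0, τ=1; S=-3+-7/4·τ+0·τ²+5/16·τ³=-71/16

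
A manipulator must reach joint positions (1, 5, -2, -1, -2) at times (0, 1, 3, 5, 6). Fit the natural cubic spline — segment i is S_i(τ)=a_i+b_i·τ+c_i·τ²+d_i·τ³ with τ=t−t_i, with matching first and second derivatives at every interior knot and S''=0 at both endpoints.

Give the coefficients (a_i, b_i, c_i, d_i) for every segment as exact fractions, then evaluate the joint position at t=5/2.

  seg 0: a=1 b=28/5 c=0 d=-8/5
  seg 1: a=5 b=4/5 c=-24/5 d=53/40
  seg 2: a=-2 b=-5/2 c=63/20 d=-33/40
  seg 3: a=-1 b=1/5 c=-9/5 d=3/5
S(5/2) = -41/320

Δ: Δ0=4, Δ1=-7/2, Δ2=1/2, Δ3=-1
row 1: diag=6, rhs=-45; c'=1/3, d'=-15/2
row 2: denom=8−2·1/3=22/3; d'=(24−2·-15/2)/(22/3)=117/22
row 3: denom=6−2·3/11=60/11; d'=(-9−2·117/22)/(60/11)=-18/5
back: M3=-18/5
back: M2=117/22−3/11·-18/5=63/10
back: M1=-15/2−1/3·63/10=-48/5
M: M0=0, M1=-48/5, M2=63/10, M3=-18/5, M4=0
seg 0: a=1, c=M0/2=0, d=(M1−M0)/(6·1)=-8/5, b=Δ0−h0·(2M0+M1)/6=28/5
seg 1: a=5, c=M1/2=-24/5, d=(M2−M1)/(6·2)=53/40, b=Δ1−h1·(2M1+M2)/6=4/5
seg 2: a=-2, c=M2/2=63/20, d=(M3−M2)/(6·2)=-33/40, b=Δ2−h2·(2M2+M3)/6=-5/2
seg 3: a=-1, c=M3/2=-9/5, d=(M4−M3)/(6·1)=3/5, b=Δ3−h3·(2M3+M4)/6=1/5
t_q=5/2 → seg 1, τ=3/2; S=5+4/5·τ+-24/5·τ²+53/40·τ³=-41/320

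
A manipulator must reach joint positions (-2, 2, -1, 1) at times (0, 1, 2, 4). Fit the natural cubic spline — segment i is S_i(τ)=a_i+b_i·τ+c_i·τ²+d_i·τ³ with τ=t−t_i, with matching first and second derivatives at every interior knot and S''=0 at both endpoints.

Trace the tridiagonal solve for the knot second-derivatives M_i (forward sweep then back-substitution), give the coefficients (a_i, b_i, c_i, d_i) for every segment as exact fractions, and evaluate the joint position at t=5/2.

  seg 0: a=-2 b=6 c=0 d=-2
  seg 1: a=2 b=0 c=-6 d=3
  seg 2: a=-1 b=-3 c=3 d=-1/2
S(5/2) = -29/16

Δ: Δ0=4, Δ1=-3, Δ2=1
row 1: diag=4, rhs=-42; c'=1/4, d'=-21/2
row 2: denom=6−1·1/4=23/4; d'=(24−1·-21/2)/(23/4)=6
back: M2=6
back: M1=-21/2−1/4·6=-12
M: M0=0, M1=-12, M2=6, M3=0
seg 0: a=-2, c=M0/2=0, d=(M1−M0)/(6·1)=-2, b=Δ0−h0·(2M0+M1)/6=6
seg 1: a=2, c=M1/2=-6, d=(M2−M1)/(6·1)=3, b=Δ1−h1·(2M1+M2)/6=0
seg 2: a=-1, c=M2/2=3, d=(M3−M2)/(6·2)=-1/2, b=Δ2−h2·(2M2+M3)/6=-3
t_q=5/2 → seg 2, τ=1/2; S=-1+-3·τ+3·τ²+-1/2·τ³=-29/16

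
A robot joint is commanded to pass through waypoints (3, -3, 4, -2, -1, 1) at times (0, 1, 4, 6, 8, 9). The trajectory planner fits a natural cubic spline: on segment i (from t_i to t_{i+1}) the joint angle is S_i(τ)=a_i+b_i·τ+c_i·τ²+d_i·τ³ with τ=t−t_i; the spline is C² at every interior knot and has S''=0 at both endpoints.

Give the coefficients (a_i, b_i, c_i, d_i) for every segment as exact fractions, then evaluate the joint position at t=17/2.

Δ: Δ0=-6, Δ1=7/3, Δ2=-3, Δ3=1/2, Δ4=2
row 1: diag=8, rhs=50; c'=3/8, d'=25/4
row 2: denom=10−3·3/8=71/8; d'=(-32−3·25/4)/(71/8)=-406/71
row 3: denom=8−2·16/71=536/71; d'=(21−2·-406/71)/(536/71)=2303/536
row 4: denom=6−2·71/268=733/134; d'=(9−2·2303/536)/(733/134)=109/1466
back: M4=109/1466
back: M3=2303/536−71/268·109/1466=3135/733
back: M2=-406/71−16/71·3135/733=-4898/733
back: M1=25/4−3/8·-4898/733=6418/733
M: M0=0, M1=6418/733, M2=-4898/733, M3=3135/733, M4=109/1466, M5=0
seg 0: a=3, c=M0/2=0, d=(M1−M0)/(6·1)=3209/2199, b=Δ0−h0·(2M0+M1)/6=-16403/2199
seg 1: a=-3, c=M1/2=3209/733, d=(M2−M1)/(6·3)=-1886/2199, b=Δ1−h1·(2M1+M2)/6=-6776/2199
seg 2: a=4, c=M2/2=-2449/733, d=(M3−M2)/(6·2)=8033/8796, b=Δ2−h2·(2M2+M3)/6=64/2199
seg 3: a=-2, c=M3/2=3135/1466, d=(M4−M3)/(6·2)=-6161/17592, b=Δ3−h3·(2M3+M4)/6=-5225/2199
seg 4: a=-1, c=M4/2=109/2932, d=(M5−M4)/(6·1)=-109/8796, b=Δ4−h4·(2M4+M5)/6=8687/4398
t_q=17/2 → seg 4, τ=1/2; S=-1+8687/4398·τ+109/2932·τ²+-109/8796·τ³=-109/23456

  seg 0: a=3 b=-16403/2199 c=0 d=3209/2199
  seg 1: a=-3 b=-6776/2199 c=3209/733 d=-1886/2199
  seg 2: a=4 b=64/2199 c=-2449/733 d=8033/8796
  seg 3: a=-2 b=-5225/2199 c=3135/1466 d=-6161/17592
  seg 4: a=-1 b=8687/4398 c=109/2932 d=-109/8796
S(17/2) = -109/23456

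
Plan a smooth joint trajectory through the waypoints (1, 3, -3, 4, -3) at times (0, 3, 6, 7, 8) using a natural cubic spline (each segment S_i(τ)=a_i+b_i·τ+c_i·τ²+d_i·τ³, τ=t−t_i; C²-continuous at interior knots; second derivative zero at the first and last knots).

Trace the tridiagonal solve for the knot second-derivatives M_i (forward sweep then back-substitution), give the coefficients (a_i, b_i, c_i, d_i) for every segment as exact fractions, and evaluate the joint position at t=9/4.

Δ: Δ0=2/3, Δ1=-2, Δ2=7, Δ3=-7
row 1: diag=12, rhs=-16; c'=1/4, d'=-4/3
row 2: denom=8−3·1/4=29/4; d'=(54−3·-4/3)/(29/4)=8
row 3: denom=4−1·4/29=112/29; d'=(-84−1·8)/(112/29)=-667/28
back: M3=-667/28
back: M2=8−4/29·-667/28=79/7
back: M1=-4/3−1/4·79/7=-349/84
M: M0=0, M1=-349/84, M2=79/7, M3=-667/28, M4=0
seg 0: a=1, c=M0/2=0, d=(M1−M0)/(6·3)=-349/1512, b=Δ0−h0·(2M0+M1)/6=461/168
seg 1: a=3, c=M1/2=-349/168, d=(M2−M1)/(6·3)=1297/1512, b=Δ1−h1·(2M1+M2)/6=-293/84
seg 2: a=-3, c=M2/2=79/14, d=(M3−M2)/(6·1)=-983/168, b=Δ2−h2·(2M2+M3)/6=173/24
seg 3: a=4, c=M3/2=-667/56, d=(M4−M3)/(6·1)=667/168, b=Δ3−h3·(2M3+M4)/6=79/84
t_q=9/4 → seg 0, τ=9/4; S=1+461/168·τ+0·τ²+-349/1512·τ³=2327/512

  seg 0: a=1 b=461/168 c=0 d=-349/1512
  seg 1: a=3 b=-293/84 c=-349/168 d=1297/1512
  seg 2: a=-3 b=173/24 c=79/14 d=-983/168
  seg 3: a=4 b=79/84 c=-667/56 d=667/168
S(9/4) = 2327/512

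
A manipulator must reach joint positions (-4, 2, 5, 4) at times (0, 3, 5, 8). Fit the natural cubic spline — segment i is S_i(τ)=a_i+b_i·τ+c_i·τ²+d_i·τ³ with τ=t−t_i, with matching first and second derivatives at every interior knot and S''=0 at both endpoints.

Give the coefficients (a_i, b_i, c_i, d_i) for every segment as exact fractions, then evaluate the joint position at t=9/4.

Δ: Δ0=2, Δ1=3/2, Δ2=-1/3
row 1: diag=10, rhs=-3; c'=1/5, d'=-3/10
row 2: denom=10−2·1/5=48/5; d'=(-11−2·-3/10)/(48/5)=-13/12
back: M2=-13/12
back: M1=-3/10−1/5·-13/12=-1/12
M: M0=0, M1=-1/12, M2=-13/12, M3=0
seg 0: a=-4, c=M0/2=0, d=(M1−M0)/(6·3)=-1/216, b=Δ0−h0·(2M0+M1)/6=49/24
seg 1: a=2, c=M1/2=-1/24, d=(M2−M1)/(6·2)=-1/12, b=Δ1−h1·(2M1+M2)/6=23/12
seg 2: a=5, c=M2/2=-13/24, d=(M3−M2)/(6·3)=13/216, b=Δ2−h2·(2M2+M3)/6=3/4
t_q=9/4 → seg 0, τ=9/4; S=-4+49/24·τ+0·τ²+-1/216·τ³=277/512

  seg 0: a=-4 b=49/24 c=0 d=-1/216
  seg 1: a=2 b=23/12 c=-1/24 d=-1/12
  seg 2: a=5 b=3/4 c=-13/24 d=13/216
S(9/4) = 277/512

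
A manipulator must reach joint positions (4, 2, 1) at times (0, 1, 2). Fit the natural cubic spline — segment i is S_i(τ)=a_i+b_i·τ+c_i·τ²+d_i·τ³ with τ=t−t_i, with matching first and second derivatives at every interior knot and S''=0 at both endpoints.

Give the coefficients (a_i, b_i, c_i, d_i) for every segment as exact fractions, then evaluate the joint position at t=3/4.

Δ: Δ0=-2, Δ1=-1
row 1: diag=4, rhs=6; c'=1/4, d'=3/2
back: M1=3/2
M: M0=0, M1=3/2, M2=0
seg 0: a=4, c=M0/2=0, d=(M1−M0)/(6·1)=1/4, b=Δ0−h0·(2M0+M1)/6=-9/4
seg 1: a=2, c=M1/2=3/4, d=(M2−M1)/(6·1)=-1/4, b=Δ1−h1·(2M1+M2)/6=-3/2
t_q=3/4 → seg 0, τ=3/4; S=4+-9/4·τ+0·τ²+1/4·τ³=619/256

  seg 0: a=4 b=-9/4 c=0 d=1/4
  seg 1: a=2 b=-3/2 c=3/4 d=-1/4
S(3/4) = 619/256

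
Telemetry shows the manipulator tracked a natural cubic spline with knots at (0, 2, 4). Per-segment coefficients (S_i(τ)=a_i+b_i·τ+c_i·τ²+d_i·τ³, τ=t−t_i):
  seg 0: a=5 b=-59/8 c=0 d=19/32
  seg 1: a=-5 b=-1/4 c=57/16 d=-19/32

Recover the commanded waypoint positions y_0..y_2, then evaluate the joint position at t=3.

y_0 = S_0(0) = a_0 = 5
y_1 = S_1(0) = a_1 = -5
y_2 = S_1(2) = 4
t_q=3 is in segment 1 (τ=1); S_1(τ)=-73/32

y_0=5 y_1=-5 y_2=4
S(3) = -73/32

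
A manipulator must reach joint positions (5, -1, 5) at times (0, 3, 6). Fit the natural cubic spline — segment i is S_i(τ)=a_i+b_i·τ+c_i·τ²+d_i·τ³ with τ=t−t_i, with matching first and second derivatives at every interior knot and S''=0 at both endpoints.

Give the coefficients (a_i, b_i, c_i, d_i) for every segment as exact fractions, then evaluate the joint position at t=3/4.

  seg 0: a=5 b=-3 c=0 d=1/9
  seg 1: a=-1 b=0 c=1 d=-1/9
S(3/4) = 179/64

Δ: Δ0=-2, Δ1=2
row 1: diag=12, rhs=24; c'=1/4, d'=2
back: M1=2
M: M0=0, M1=2, M2=0
seg 0: a=5, c=M0/2=0, d=(M1−M0)/(6·3)=1/9, b=Δ0−h0·(2M0+M1)/6=-3
seg 1: a=-1, c=M1/2=1, d=(M2−M1)/(6·3)=-1/9, b=Δ1−h1·(2M1+M2)/6=0
t_q=3/4 → seg 0, τ=3/4; S=5+-3·τ+0·τ²+1/9·τ³=179/64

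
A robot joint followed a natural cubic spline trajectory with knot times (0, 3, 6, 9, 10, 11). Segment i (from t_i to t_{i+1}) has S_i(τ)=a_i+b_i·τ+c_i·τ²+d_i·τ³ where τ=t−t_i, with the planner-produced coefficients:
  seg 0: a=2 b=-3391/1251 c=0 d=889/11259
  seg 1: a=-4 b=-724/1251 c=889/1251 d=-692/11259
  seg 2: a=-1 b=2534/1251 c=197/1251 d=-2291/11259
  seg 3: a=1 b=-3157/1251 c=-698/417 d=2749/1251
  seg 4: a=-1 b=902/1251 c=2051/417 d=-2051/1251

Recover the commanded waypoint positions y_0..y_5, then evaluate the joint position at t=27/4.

y_0 = S_0(0) = a_0 = 2
y_1 = S_1(0) = a_1 = -4
y_2 = S_2(0) = a_2 = -1
y_3 = S_3(0) = a_3 = 1
y_4 = S_4(0) = a_4 = -1
y_5 = S_4(1) = 3
t_q=27/4 is in segment 2 (τ=3/4); S_2(τ)=4643/8896

y_0=2 y_1=-4 y_2=-1 y_3=1 y_4=-1 y_5=3
S(27/4) = 4643/8896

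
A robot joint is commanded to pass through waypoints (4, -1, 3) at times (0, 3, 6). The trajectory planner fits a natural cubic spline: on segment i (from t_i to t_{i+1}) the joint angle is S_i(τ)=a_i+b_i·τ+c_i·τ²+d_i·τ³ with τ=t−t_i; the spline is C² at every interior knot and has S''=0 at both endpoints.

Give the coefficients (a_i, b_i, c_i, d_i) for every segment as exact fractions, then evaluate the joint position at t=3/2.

Δ: Δ0=-5/3, Δ1=4/3
row 1: diag=12, rhs=18; c'=1/4, d'=3/2
back: M1=3/2
M: M0=0, M1=3/2, M2=0
seg 0: a=4, c=M0/2=0, d=(M1−M0)/(6·3)=1/12, b=Δ0−h0·(2M0+M1)/6=-29/12
seg 1: a=-1, c=M1/2=3/4, d=(M2−M1)/(6·3)=-1/12, b=Δ1−h1·(2M1+M2)/6=-1/6
t_q=3/2 → seg 0, τ=3/2; S=4+-29/12·τ+0·τ²+1/12·τ³=21/32

  seg 0: a=4 b=-29/12 c=0 d=1/12
  seg 1: a=-1 b=-1/6 c=3/4 d=-1/12
S(3/2) = 21/32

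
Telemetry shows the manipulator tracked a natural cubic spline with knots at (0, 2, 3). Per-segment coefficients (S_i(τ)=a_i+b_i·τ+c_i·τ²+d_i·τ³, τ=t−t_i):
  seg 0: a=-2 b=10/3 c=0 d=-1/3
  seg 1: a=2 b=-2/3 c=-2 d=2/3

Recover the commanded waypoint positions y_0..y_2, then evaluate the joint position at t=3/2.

y_0 = S_0(0) = a_0 = -2
y_1 = S_1(0) = a_1 = 2
y_2 = S_1(1) = 0
t_q=3/2 is in segment 0 (τ=3/2); S_0(τ)=15/8

y_0=-2 y_1=2 y_2=0
S(3/2) = 15/8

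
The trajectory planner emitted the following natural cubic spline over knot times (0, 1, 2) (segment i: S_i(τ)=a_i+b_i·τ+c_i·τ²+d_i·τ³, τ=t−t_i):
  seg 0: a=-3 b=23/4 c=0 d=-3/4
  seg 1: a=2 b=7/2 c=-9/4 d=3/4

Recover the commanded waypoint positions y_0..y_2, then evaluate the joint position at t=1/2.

y_0=-3 y_1=2 y_2=4
S(1/2) = -7/32

y_0 = S_0(0) = a_0 = -3
y_1 = S_1(0) = a_1 = 2
y_2 = S_1(1) = 4
t_q=1/2 is in segment 0 (τ=1/2); S_0(τ)=-7/32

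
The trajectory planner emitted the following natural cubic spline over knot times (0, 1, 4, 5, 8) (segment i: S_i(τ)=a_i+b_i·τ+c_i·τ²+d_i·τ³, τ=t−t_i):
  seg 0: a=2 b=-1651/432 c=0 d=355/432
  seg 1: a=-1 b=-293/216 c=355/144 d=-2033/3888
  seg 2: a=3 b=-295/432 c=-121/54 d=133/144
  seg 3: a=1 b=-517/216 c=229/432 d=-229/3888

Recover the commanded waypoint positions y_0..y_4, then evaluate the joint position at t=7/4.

y_0=2 y_1=-1 y_2=3 y_3=1 y_4=-3
S(7/4) = -2615/3072

y_0 = S_0(0) = a_0 = 2
y_1 = S_1(0) = a_1 = -1
y_2 = S_2(0) = a_2 = 3
y_3 = S_3(0) = a_3 = 1
y_4 = S_3(3) = -3
t_q=7/4 is in segment 1 (τ=3/4); S_1(τ)=-2615/3072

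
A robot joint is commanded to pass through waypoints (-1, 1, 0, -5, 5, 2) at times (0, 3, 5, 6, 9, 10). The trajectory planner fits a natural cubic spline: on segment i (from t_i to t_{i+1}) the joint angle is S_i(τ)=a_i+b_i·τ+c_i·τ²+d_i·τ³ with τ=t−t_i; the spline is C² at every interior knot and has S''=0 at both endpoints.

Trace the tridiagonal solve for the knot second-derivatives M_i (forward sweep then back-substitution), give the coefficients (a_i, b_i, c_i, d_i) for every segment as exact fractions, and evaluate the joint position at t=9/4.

  seg 0: a=-1 b=47/125 c=0 d=109/3375
  seg 1: a=1 b=156/125 c=109/375 d=-1747/3000
  seg 2: a=0 b=-3433/750 c=-961/300 d=4171/1500
  seg 3: a=-5 b=-1321/500 c=1927/375 d=-14161/13500
  seg 4: a=5 b=-33/250 c=-2151/500 d=717/500
S(9/4) = 1711/8000

Δ: Δ0=2/3, Δ1=-1/2, Δ2=-5, Δ3=10/3, Δ4=-3
row 1: diag=10, rhs=-7; c'=1/5, d'=-7/10
row 2: denom=6−2·1/5=28/5; d'=(-27−2·-7/10)/(28/5)=-32/7
row 3: denom=8−1·5/28=219/28; d'=(50−1·-32/7)/(219/28)=1528/219
row 4: denom=8−3·28/73=500/73; d'=(-38−3·1528/219)/(500/73)=-2151/250
back: M4=-2151/250
back: M3=1528/219−28/73·-2151/250=3854/375
back: M2=-32/7−5/28·3854/375=-961/150
back: M1=-7/10−1/5·-961/150=218/375
M: M0=0, M1=218/375, M2=-961/150, M3=3854/375, M4=-2151/250, M5=0
seg 0: a=-1, c=M0/2=0, d=(M1−M0)/(6·3)=109/3375, b=Δ0−h0·(2M0+M1)/6=47/125
seg 1: a=1, c=M1/2=109/375, d=(M2−M1)/(6·2)=-1747/3000, b=Δ1−h1·(2M1+M2)/6=156/125
seg 2: a=0, c=M2/2=-961/300, d=(M3−M2)/(6·1)=4171/1500, b=Δ2−h2·(2M2+M3)/6=-3433/750
seg 3: a=-5, c=M3/2=1927/375, d=(M4−M3)/(6·3)=-14161/13500, b=Δ3−h3·(2M3+M4)/6=-1321/500
seg 4: a=5, c=M4/2=-2151/500, d=(M5−M4)/(6·1)=717/500, b=Δ4−h4·(2M4+M5)/6=-33/250
t_q=9/4 → seg 0, τ=9/4; S=-1+47/125·τ+0·τ²+109/3375·τ³=1711/8000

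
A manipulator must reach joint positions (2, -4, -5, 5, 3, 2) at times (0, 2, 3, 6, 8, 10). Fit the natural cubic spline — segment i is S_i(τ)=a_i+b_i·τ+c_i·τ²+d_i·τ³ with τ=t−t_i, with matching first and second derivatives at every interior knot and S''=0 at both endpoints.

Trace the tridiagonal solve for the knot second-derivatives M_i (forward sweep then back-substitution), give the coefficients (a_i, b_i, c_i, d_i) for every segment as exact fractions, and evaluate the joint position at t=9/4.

Δ: Δ0=-3, Δ1=-1, Δ2=10/3, Δ3=-1, Δ4=-1/2
row 1: diag=6, rhs=12; c'=1/6, d'=2
row 2: denom=8−1·1/6=47/6; d'=(26−1·2)/(47/6)=144/47
row 3: denom=10−3·18/47=416/47; d'=(-26−3·144/47)/(416/47)=-827/208
row 4: denom=8−2·47/208=785/104; d'=(3−2·-827/208)/(785/104)=1139/785
back: M4=1139/785
back: M3=-827/208−47/208·1139/785=-6757/1570
back: M2=144/47−18/47·-6757/1570=3699/785
back: M1=2−1/6·3699/785=1907/1570
M: M0=0, M1=1907/1570, M2=3699/785, M3=-6757/1570, M4=1139/785, M5=0
seg 0: a=2, c=M0/2=0, d=(M1−M0)/(6·2)=1907/18840, b=Δ0−h0·(2M0+M1)/6=-16037/4710
seg 1: a=-4, c=M1/2=1907/3140, d=(M2−M1)/(6·1)=5491/9420, b=Δ1−h1·(2M1+M2)/6=-5158/2355
seg 2: a=-5, c=M2/2=3699/1570, d=(M3−M2)/(6·3)=-2831/5652, b=Δ2−h2·(2M2+M3)/6=7283/9420
seg 3: a=5, c=M3/2=-6757/3140, d=(M4−M3)/(6·2)=1807/3768, b=Δ3−h3·(2M3+M4)/6=3263/2355
seg 4: a=3, c=M4/2=1139/1570, d=(M5−M4)/(6·2)=-1139/9420, b=Δ4−h4·(2M4+M5)/6=-6911/4710
t_q=9/4 → seg 1, τ=1/4; S=-4+-5158/2355·τ+1907/3140·τ²+5491/9420·τ³=-904419/200960

  seg 0: a=2 b=-16037/4710 c=0 d=1907/18840
  seg 1: a=-4 b=-5158/2355 c=1907/3140 d=5491/9420
  seg 2: a=-5 b=7283/9420 c=3699/1570 d=-2831/5652
  seg 3: a=5 b=3263/2355 c=-6757/3140 d=1807/3768
  seg 4: a=3 b=-6911/4710 c=1139/1570 d=-1139/9420
S(9/4) = -904419/200960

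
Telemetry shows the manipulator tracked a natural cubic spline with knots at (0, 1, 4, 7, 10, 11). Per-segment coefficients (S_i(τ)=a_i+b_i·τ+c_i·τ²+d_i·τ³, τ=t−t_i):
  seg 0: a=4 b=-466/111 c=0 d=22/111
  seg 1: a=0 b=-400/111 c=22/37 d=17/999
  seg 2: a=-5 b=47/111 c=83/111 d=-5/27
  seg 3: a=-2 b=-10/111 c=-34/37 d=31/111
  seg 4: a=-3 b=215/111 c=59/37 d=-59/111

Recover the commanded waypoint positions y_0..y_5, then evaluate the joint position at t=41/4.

y_0=4 y_1=0 y_2=-5 y_3=-2 y_4=-3 y_5=0
S(41/4) = -5741/2368

y_0 = S_0(0) = a_0 = 4
y_1 = S_1(0) = a_1 = 0
y_2 = S_2(0) = a_2 = -5
y_3 = S_3(0) = a_3 = -2
y_4 = S_4(0) = a_4 = -3
y_5 = S_4(1) = 0
t_q=41/4 is in segment 4 (τ=1/4); S_4(τ)=-5741/2368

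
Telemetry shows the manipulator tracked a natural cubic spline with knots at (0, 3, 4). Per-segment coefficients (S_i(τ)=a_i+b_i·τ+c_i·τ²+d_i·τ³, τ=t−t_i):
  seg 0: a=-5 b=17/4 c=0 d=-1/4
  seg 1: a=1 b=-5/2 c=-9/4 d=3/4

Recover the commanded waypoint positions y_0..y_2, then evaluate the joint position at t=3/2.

y_0=-5 y_1=1 y_2=-3
S(3/2) = 17/32

y_0 = S_0(0) = a_0 = -5
y_1 = S_1(0) = a_1 = 1
y_2 = S_1(1) = -3
t_q=3/2 is in segment 0 (τ=3/2); S_0(τ)=17/32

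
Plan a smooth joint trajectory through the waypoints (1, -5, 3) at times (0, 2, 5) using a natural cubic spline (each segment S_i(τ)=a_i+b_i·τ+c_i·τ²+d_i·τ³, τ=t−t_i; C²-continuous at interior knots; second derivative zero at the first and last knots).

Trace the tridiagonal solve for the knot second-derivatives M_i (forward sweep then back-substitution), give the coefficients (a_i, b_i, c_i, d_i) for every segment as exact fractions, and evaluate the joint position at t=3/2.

Δ: Δ0=-3, Δ1=8/3
row 1: diag=10, rhs=34; c'=3/10, d'=17/5
back: M1=17/5
M: M0=0, M1=17/5, M2=0
seg 0: a=1, c=M0/2=0, d=(M1−M0)/(6·2)=17/60, b=Δ0−h0·(2M0+M1)/6=-62/15
seg 1: a=-5, c=M1/2=17/10, d=(M2−M1)/(6·3)=-17/90, b=Δ1−h1·(2M1+M2)/6=-11/15
t_q=3/2 → seg 0, τ=3/2; S=1+-62/15·τ+0·τ²+17/60·τ³=-679/160

  seg 0: a=1 b=-62/15 c=0 d=17/60
  seg 1: a=-5 b=-11/15 c=17/10 d=-17/90
S(3/2) = -679/160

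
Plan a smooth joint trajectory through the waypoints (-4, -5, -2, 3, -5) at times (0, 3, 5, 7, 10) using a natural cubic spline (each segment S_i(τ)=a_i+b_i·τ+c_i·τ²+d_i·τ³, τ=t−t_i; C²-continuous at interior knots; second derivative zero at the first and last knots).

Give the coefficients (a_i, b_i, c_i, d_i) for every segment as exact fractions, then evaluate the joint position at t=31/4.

  seg 0: a=-4 b=-67/90 c=0 d=37/810
  seg 1: a=-5 b=22/45 c=37/90 d=17/360
  seg 2: a=-2 b=27/10 c=25/36 d=-143/360
  seg 3: a=3 b=32/45 c=-76/45 d=76/405
S(31/4) = 213/80

Δ: Δ0=-1/3, Δ1=3/2, Δ2=5/2, Δ3=-8/3
row 1: diag=10, rhs=11; c'=1/5, d'=11/10
row 2: denom=8−2·1/5=38/5; d'=(6−2·11/10)/(38/5)=1/2
row 3: denom=10−2·5/19=180/19; d'=(-31−2·1/2)/(180/19)=-152/45
back: M3=-152/45
back: M2=1/2−5/19·-152/45=25/18
back: M1=11/10−1/5·25/18=37/45
M: M0=0, M1=37/45, M2=25/18, M3=-152/45, M4=0
seg 0: a=-4, c=M0/2=0, d=(M1−M0)/(6·3)=37/810, b=Δ0−h0·(2M0+M1)/6=-67/90
seg 1: a=-5, c=M1/2=37/90, d=(M2−M1)/(6·2)=17/360, b=Δ1−h1·(2M1+M2)/6=22/45
seg 2: a=-2, c=M2/2=25/36, d=(M3−M2)/(6·2)=-143/360, b=Δ2−h2·(2M2+M3)/6=27/10
seg 3: a=3, c=M3/2=-76/45, d=(M4−M3)/(6·3)=76/405, b=Δ3−h3·(2M3+M4)/6=32/45
t_q=31/4 → seg 3, τ=3/4; S=3+32/45·τ+-76/45·τ²+76/405·τ³=213/80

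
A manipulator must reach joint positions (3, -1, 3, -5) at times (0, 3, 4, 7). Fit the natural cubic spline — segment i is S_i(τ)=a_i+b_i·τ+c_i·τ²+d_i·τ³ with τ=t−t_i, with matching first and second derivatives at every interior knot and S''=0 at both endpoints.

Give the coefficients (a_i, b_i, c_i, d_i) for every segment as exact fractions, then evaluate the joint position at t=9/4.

Δ: Δ0=-4/3, Δ1=4, Δ2=-8/3
row 1: diag=8, rhs=32; c'=1/8, d'=4
row 2: denom=8−1·1/8=63/8; d'=(-40−1·4)/(63/8)=-352/63
back: M2=-352/63
back: M1=4−1/8·-352/63=296/63
M: M0=0, M1=296/63, M2=-352/63, M3=0
seg 0: a=3, c=M0/2=0, d=(M1−M0)/(6·3)=148/567, b=Δ0−h0·(2M0+M1)/6=-232/63
seg 1: a=-1, c=M1/2=148/63, d=(M2−M1)/(6·1)=-12/7, b=Δ1−h1·(2M1+M2)/6=212/63
seg 2: a=3, c=M2/2=-176/63, d=(M3−M2)/(6·3)=176/567, b=Δ2−h2·(2M2+M3)/6=184/63
t_q=9/4 → seg 0, τ=9/4; S=3+-232/63·τ+0·τ²+148/567·τ³=-37/16

  seg 0: a=3 b=-232/63 c=0 d=148/567
  seg 1: a=-1 b=212/63 c=148/63 d=-12/7
  seg 2: a=3 b=184/63 c=-176/63 d=176/567
S(9/4) = -37/16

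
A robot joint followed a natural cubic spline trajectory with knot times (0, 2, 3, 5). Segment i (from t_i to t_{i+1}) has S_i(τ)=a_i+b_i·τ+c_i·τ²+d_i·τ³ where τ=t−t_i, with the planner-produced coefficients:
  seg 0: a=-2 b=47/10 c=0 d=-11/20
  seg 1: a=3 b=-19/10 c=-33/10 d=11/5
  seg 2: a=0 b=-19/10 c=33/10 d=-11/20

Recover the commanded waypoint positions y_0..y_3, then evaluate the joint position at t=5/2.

y_0=-2 y_1=3 y_2=0 y_3=5
S(5/2) = 3/2

y_0 = S_0(0) = a_0 = -2
y_1 = S_1(0) = a_1 = 3
y_2 = S_2(0) = a_2 = 0
y_3 = S_2(2) = 5
t_q=5/2 is in segment 1 (τ=1/2); S_1(τ)=3/2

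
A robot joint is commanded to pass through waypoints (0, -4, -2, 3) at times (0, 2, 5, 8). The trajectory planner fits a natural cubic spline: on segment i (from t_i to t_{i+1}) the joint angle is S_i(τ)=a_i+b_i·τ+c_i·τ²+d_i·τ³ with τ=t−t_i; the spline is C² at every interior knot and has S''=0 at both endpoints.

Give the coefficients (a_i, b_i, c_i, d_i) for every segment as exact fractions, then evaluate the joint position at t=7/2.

Δ: Δ0=-2, Δ1=2/3, Δ2=5/3
row 1: diag=10, rhs=16; c'=3/10, d'=8/5
row 2: denom=12−3·3/10=111/10; d'=(6−3·8/5)/(111/10)=4/37
back: M2=4/37
back: M1=8/5−3/10·4/37=58/37
M: M0=0, M1=58/37, M2=4/37, M3=0
seg 0: a=0, c=M0/2=0, d=(M1−M0)/(6·2)=29/222, b=Δ0−h0·(2M0+M1)/6=-280/111
seg 1: a=-4, c=M1/2=29/37, d=(M2−M1)/(6·3)=-3/37, b=Δ1−h1·(2M1+M2)/6=-106/111
seg 2: a=-2, c=M2/2=2/37, d=(M3−M2)/(6·3)=-2/333, b=Δ2−h2·(2M2+M3)/6=173/111
t_q=7/2 → seg 1, τ=3/2; S=-4+-106/111·τ+29/37·τ²+-3/37·τ³=-1167/296

  seg 0: a=0 b=-280/111 c=0 d=29/222
  seg 1: a=-4 b=-106/111 c=29/37 d=-3/37
  seg 2: a=-2 b=173/111 c=2/37 d=-2/333
S(7/2) = -1167/296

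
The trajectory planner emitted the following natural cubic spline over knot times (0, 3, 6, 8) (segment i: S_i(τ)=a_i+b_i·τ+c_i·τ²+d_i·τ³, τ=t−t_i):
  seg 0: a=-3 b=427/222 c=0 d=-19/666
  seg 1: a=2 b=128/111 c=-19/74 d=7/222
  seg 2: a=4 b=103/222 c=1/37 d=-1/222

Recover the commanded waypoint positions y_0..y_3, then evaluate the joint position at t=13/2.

y_0 = S_0(0) = a_0 = -3
y_1 = S_1(0) = a_1 = 2
y_2 = S_2(0) = a_2 = 4
y_3 = S_2(2) = 5
t_q=13/2 is in segment 2 (τ=1/2); S_2(τ)=2509/592

y_0=-3 y_1=2 y_2=4 y_3=5
S(13/2) = 2509/592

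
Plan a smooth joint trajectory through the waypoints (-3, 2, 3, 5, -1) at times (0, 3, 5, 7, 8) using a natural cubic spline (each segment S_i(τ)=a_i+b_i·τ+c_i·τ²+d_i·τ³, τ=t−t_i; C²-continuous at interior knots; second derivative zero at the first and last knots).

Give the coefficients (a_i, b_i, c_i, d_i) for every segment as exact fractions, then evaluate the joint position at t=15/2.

Δ: Δ0=5/3, Δ1=1/2, Δ2=1, Δ3=-6
row 1: diag=10, rhs=-7; c'=1/5, d'=-7/10
row 2: denom=8−2·1/5=38/5; d'=(3−2·-7/10)/(38/5)=11/19
row 3: denom=6−2·5/19=104/19; d'=(-42−2·11/19)/(104/19)=-205/26
back: M3=-205/26
back: M2=11/19−5/19·-205/26=69/26
back: M1=-7/10−1/5·69/26=-16/13
M: M0=0, M1=-16/13, M2=69/26, M3=-205/26, M4=0
seg 0: a=-3, c=M0/2=0, d=(M1−M0)/(6·3)=-8/117, b=Δ0−h0·(2M0+M1)/6=89/39
seg 1: a=2, c=M1/2=-8/13, d=(M2−M1)/(6·2)=101/312, b=Δ1−h1·(2M1+M2)/6=17/39
seg 2: a=3, c=M2/2=69/52, d=(M3−M2)/(6·2)=-137/156, b=Δ2−h2·(2M2+M3)/6=145/78
seg 3: a=5, c=M3/2=-205/52, d=(M4−M3)/(6·1)=205/156, b=Δ3−h3·(2M3+M4)/6=-263/78
t_q=15/2 → seg 3, τ=1/2; S=5+-263/78·τ+-205/52·τ²+205/156·τ³=1037/416

  seg 0: a=-3 b=89/39 c=0 d=-8/117
  seg 1: a=2 b=17/39 c=-8/13 d=101/312
  seg 2: a=3 b=145/78 c=69/52 d=-137/156
  seg 3: a=5 b=-263/78 c=-205/52 d=205/156
S(15/2) = 1037/416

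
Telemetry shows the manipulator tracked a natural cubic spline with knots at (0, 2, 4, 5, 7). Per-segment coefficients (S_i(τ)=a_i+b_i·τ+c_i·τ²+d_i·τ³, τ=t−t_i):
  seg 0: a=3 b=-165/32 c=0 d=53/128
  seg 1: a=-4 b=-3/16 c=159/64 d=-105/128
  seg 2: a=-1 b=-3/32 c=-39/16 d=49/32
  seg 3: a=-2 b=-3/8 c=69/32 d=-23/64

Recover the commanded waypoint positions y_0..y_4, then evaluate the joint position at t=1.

y_0=3 y_1=-4 y_2=-1 y_3=-2 y_4=3
S(1) = -223/128

y_0 = S_0(0) = a_0 = 3
y_1 = S_1(0) = a_1 = -4
y_2 = S_2(0) = a_2 = -1
y_3 = S_3(0) = a_3 = -2
y_4 = S_3(2) = 3
t_q=1 is in segment 0 (τ=1); S_0(τ)=-223/128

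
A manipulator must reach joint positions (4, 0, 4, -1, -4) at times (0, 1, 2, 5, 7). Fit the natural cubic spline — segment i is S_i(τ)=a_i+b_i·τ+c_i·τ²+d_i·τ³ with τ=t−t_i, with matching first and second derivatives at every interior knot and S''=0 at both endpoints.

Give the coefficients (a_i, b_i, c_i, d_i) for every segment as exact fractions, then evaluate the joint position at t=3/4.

  seg 0: a=4 b=-10327/1644 c=0 d=3751/1644
  seg 1: a=0 b=463/822 c=3751/548 d=-5603/1644
  seg 2: a=4 b=6623/1644 c=-463/137 d=2435/4932
  seg 3: a=-1 b=-2399/822 c=583/548 d=-583/3288
S(3/4) = 8815/35072

Δ: Δ0=-4, Δ1=4, Δ2=-5/3, Δ3=-3/2
row 1: diag=4, rhs=48; c'=1/4, d'=12
row 2: denom=8−1·1/4=31/4; d'=(-34−1·12)/(31/4)=-184/31
row 3: denom=10−3·12/31=274/31; d'=(1−3·-184/31)/(274/31)=583/274
back: M3=583/274
back: M2=-184/31−12/31·583/274=-926/137
back: M1=12−1/4·-926/137=3751/274
M: M0=0, M1=3751/274, M2=-926/137, M3=583/274, M4=0
seg 0: a=4, c=M0/2=0, d=(M1−M0)/(6·1)=3751/1644, b=Δ0−h0·(2M0+M1)/6=-10327/1644
seg 1: a=0, c=M1/2=3751/548, d=(M2−M1)/(6·1)=-5603/1644, b=Δ1−h1·(2M1+M2)/6=463/822
seg 2: a=4, c=M2/2=-463/137, d=(M3−M2)/(6·3)=2435/4932, b=Δ2−h2·(2M2+M3)/6=6623/1644
seg 3: a=-1, c=M3/2=583/548, d=(M4−M3)/(6·2)=-583/3288, b=Δ3−h3·(2M3+M4)/6=-2399/822
t_q=3/4 → seg 0, τ=3/4; S=4+-10327/1644·τ+0·τ²+3751/1644·τ³=8815/35072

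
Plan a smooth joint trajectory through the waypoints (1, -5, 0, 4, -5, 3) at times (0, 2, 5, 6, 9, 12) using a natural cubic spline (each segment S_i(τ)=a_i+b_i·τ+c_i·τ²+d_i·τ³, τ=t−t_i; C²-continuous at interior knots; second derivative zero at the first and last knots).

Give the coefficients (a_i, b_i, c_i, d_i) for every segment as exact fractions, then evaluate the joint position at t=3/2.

  seg 0: a=1 b=-7577/2019 c=0 d=380/2019
  seg 1: a=-5 b=-3017/2019 c=760/673 d=-458/18171
  seg 2: a=0 b=9289/2019 c=1822/2019 d=-3035/2019
  seg 3: a=4 b=1276/673 c=-7283/2019 d=3988/6057
  seg 4: a=-5 b=-1326/673 c=4681/2019 d=-4681/18171
S(3/2) = -2688/673

Δ: Δ0=-3, Δ1=5/3, Δ2=4, Δ3=-3, Δ4=8/3
row 1: diag=10, rhs=28; c'=3/10, d'=14/5
row 2: denom=8−3·3/10=71/10; d'=(14−3·14/5)/(71/10)=56/71
row 3: denom=8−1·10/71=558/71; d'=(-42−1·56/71)/(558/71)=-49/9
row 4: denom=12−3·71/186=673/62; d'=(34−3·-49/9)/(673/62)=9362/2019
back: M4=9362/2019
back: M3=-49/9−71/186·9362/2019=-14566/2019
back: M2=56/71−10/71·-14566/2019=3644/2019
back: M1=14/5−3/10·3644/2019=1520/673
M: M0=0, M1=1520/673, M2=3644/2019, M3=-14566/2019, M4=9362/2019, M5=0
seg 0: a=1, c=M0/2=0, d=(M1−M0)/(6·2)=380/2019, b=Δ0−h0·(2M0+M1)/6=-7577/2019
seg 1: a=-5, c=M1/2=760/673, d=(M2−M1)/(6·3)=-458/18171, b=Δ1−h1·(2M1+M2)/6=-3017/2019
seg 2: a=0, c=M2/2=1822/2019, d=(M3−M2)/(6·1)=-3035/2019, b=Δ2−h2·(2M2+M3)/6=9289/2019
seg 3: a=4, c=M3/2=-7283/2019, d=(M4−M3)/(6·3)=3988/6057, b=Δ3−h3·(2M3+M4)/6=1276/673
seg 4: a=-5, c=M4/2=4681/2019, d=(M5−M4)/(6·3)=-4681/18171, b=Δ4−h4·(2M4+M5)/6=-1326/673
t_q=3/2 → seg 0, τ=3/2; S=1+-7577/2019·τ+0·τ²+380/2019·τ³=-2688/673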